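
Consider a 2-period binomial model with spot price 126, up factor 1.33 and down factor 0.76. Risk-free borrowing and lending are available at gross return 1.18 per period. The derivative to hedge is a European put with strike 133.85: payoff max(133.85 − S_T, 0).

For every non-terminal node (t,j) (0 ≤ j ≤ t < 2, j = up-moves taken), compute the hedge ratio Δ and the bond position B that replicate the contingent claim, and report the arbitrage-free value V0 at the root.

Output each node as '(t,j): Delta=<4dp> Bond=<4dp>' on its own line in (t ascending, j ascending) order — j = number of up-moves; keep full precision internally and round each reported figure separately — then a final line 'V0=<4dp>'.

(0,0): Delta=-0.2259 Bond=33.3098
(1,0): Delta=-1.0000 Bond=113.4322
(1,1): Delta=-0.0679 Bond=12.8318
V0=4.8449

No-arbitrage ⇒ martingale measure with p* = (R−d)/(u−d) = 0.7368.
At expiry t=2: V(2,0)=61.0724, V(2,1)=6.4892, V(2,2)=0.0000
(1,0): S=95.7600. Δ = (V_up−V_dn)/(S_up−S_dn) = (6.4892−61.0724)/(127.3608−72.7776) = -1.0000. V = [p*·6.4892 + (1−p*)·61.0724]/1.18 = 17.6722. B = V − Δ·S = 113.4322.
(1,1): S=167.5800. Δ = (V_up−V_dn)/(S_up−S_dn) = (0.0000−6.4892)/(222.8814−127.3608) = -0.0679. V = [p*·0.0000 + (1−p*)·6.4892]/1.18 = 1.4472. B = V − Δ·S = 12.8318.
(0,0): S=126.0000. Δ = (V_up−V_dn)/(S_up−S_dn) = (1.4472−17.6722)/(167.5800−95.7600) = -0.2259. V = [p*·1.4472 + (1−p*)·17.6722]/1.18 = 4.8449. B = V − Δ·S = 33.3098.
Self-financing check: at every node Δ·S+B equals the discounted successor values.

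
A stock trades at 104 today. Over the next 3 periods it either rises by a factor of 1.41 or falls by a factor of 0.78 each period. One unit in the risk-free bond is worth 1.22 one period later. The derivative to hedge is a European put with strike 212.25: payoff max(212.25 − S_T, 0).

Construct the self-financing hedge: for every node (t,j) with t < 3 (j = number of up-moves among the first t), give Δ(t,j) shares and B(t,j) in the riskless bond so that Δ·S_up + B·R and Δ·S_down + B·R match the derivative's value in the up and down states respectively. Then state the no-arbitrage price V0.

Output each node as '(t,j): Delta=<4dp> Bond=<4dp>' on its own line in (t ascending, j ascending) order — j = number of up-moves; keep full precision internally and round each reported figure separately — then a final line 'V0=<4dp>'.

The replicating-portfolio and risk-neutral prices coincide; use p* = (1.22−0.78)/(1.41−0.78) = 0.6984 for the latter.
Terminal payoffs: V(3,0)=162.8966, V(3,1)=123.0342, V(3,2)=50.9753, V(3,3)=0.0000
  t=2,j=0: stock 63.2736 → up 89.2158 (V=123.0342), down 49.3534 (V=162.8966). Price 110.7018; hedge Δ=-1.0000, bond B=173.9754.
  t=2,j=1: stock 114.3792 → up 161.2747 (V=50.9753), down 89.2158 (V=123.0342). Price 59.5962; hedge Δ=-1.0000, bond B=173.9754.
  t=2,j=2: stock 206.7624 → up 291.5350 (V=0.0000), down 161.2747 (V=50.9753). Price 12.6012; hedge Δ=-0.3913, bond B=93.5145.
  t=1,j=0: stock 81.1200 → up 114.3792 (V=59.5962), down 63.2736 (V=110.7018). Price 61.4828; hedge Δ=-1.0000, bond B=142.6028.
  t=1,j=1: stock 146.6400 → up 206.7624 (V=12.6012), down 114.3792 (V=59.5962). Price 21.9462; hedge Δ=-0.5087, bond B=96.5414.
  t=0,j=0: stock 104.0000 → up 146.6400 (V=21.9462), down 81.1200 (V=61.4828). Price 27.7622; hedge Δ=-0.6034, bond B=90.5188.
Each (Δ,B) replicates both successor values, so the strategy is self-financing and V0 is arbitrage-free.

(0,0): Delta=-0.6034 Bond=90.5188
(1,0): Delta=-1.0000 Bond=142.6028
(1,1): Delta=-0.5087 Bond=96.5414
(2,0): Delta=-1.0000 Bond=173.9754
(2,1): Delta=-1.0000 Bond=173.9754
(2,2): Delta=-0.3913 Bond=93.5145
V0=27.7622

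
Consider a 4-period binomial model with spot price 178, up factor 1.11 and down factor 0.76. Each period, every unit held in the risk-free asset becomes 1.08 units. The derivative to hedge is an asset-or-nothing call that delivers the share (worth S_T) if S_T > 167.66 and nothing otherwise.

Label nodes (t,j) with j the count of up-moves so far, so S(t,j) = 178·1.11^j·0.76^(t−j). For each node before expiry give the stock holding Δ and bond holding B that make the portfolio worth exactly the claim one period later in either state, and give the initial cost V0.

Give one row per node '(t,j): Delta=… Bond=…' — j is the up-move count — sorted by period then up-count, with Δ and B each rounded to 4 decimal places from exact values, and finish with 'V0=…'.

No-arbitrage ⇒ martingale measure with p* = (R−d)/(u−d) = 0.9143.
At expiry t=4: V(4,0)=0.0000, V(4,1)=0.0000, V(4,2)=0.0000, V(4,3)=185.0131, V(4,4)=270.2165
Node (3,0) S=78.1377: V=(p*·0.0000+(1−p*)·0.0000)/1.08=0.0000; Δ=(0.0000−0.0000)/(86.7329−59.3847)=0.0000; B=V−Δ·S=0.0000
Node (3,1) S=114.1222: V=(p*·0.0000+(1−p*)·0.0000)/1.08=0.0000; Δ=(0.0000−0.0000)/(126.6757−86.7329)=0.0000; B=V−Δ·S=0.0000
Node (3,2) S=166.6785: V=(p*·185.0131+(1−p*)·0.0000)/1.08=156.6249; Δ=(185.0131−0.0000)/(185.0131−126.6757)=3.1714; B=V−Δ·S=-371.9841
Node (3,3) S=243.4383: V=(p*·270.2165+(1−p*)·185.0131)/1.08=243.4383; Δ=(270.2165−185.0131)/(270.2165−185.0131)=1.0000; B=V−Δ·S=0.0000
Node (2,0) S=102.8128: V=(p*·0.0000+(1−p*)·0.0000)/1.08=0.0000; Δ=(0.0000−0.0000)/(114.1222−78.1377)=0.0000; B=V−Δ·S=0.0000
Node (2,1) S=150.1608: V=(p*·156.6249+(1−p*)·0.0000)/1.08=132.5925; Δ=(156.6249−0.0000)/(166.6785−114.1222)=2.9801; B=V−Δ·S=-314.9071
Node (2,2) S=219.3138: V=(p*·243.4383+(1−p*)·156.6249)/1.08=218.5159; Δ=(243.4383−156.6249)/(243.4383−166.6785)=1.1310; B=V−Δ·S=-29.5225
Node (1,0) S=135.2800: V=(p*·132.5925+(1−p*)·0.0000)/1.08=112.2476; Δ=(132.5925−0.0000)/(150.1608−102.8128)=2.8004; B=V−Δ·S=-266.5881
Node (1,1) S=197.5800: V=(p*·218.5159+(1−p*)·132.5925)/1.08=195.5102; Δ=(218.5159−132.5925)/(219.3138−150.1608)=1.2425; B=V−Δ·S=-49.9853
Node (0,0) S=178.0000: V=(p*·195.5102+(1−p*)·112.2476)/1.08=174.4198; Δ=(195.5102−112.2476)/(197.5800−135.2800)=1.3365; B=V−Δ·S=-63.4733
The time-0 hedge costs 174.4198, which is the no-arbitrage price.

(0,0): Delta=1.3365 Bond=-63.4733
(1,0): Delta=2.8004 Bond=-266.5881
(1,1): Delta=1.2425 Bond=-49.9853
(2,0): Delta=0.0000 Bond=0.0000
(2,1): Delta=2.9801 Bond=-314.9071
(2,2): Delta=1.1310 Bond=-29.5225
(3,0): Delta=0.0000 Bond=0.0000
(3,1): Delta=0.0000 Bond=0.0000
(3,2): Delta=3.1714 Bond=-371.9841
(3,3): Delta=1.0000 Bond=0.0000
V0=174.4198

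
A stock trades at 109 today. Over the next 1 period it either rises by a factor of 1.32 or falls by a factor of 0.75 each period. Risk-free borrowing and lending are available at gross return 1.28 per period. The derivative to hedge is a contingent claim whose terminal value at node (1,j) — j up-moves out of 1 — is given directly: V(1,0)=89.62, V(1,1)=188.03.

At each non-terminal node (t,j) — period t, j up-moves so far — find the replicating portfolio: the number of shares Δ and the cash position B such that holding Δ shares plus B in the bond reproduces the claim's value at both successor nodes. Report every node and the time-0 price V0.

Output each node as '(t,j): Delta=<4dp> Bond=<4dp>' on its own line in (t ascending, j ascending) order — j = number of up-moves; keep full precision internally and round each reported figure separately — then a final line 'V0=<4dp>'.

(0,0): Delta=1.5839 Bond=-31.1460
V0=141.5032

Risk-neutral probability p* = (R−d)/(u−d) = (1.28−0.75)/(1.32−0.75) = 0.9298.
At expiry t=1: V(1,0)=89.6200, V(1,1)=188.0300
(0,0): S=109.0000. Δ = (V_up−V_dn)/(S_up−S_dn) = (188.0300−89.6200)/(143.8800−81.7500) = 1.5839. V = [p*·188.0300 + (1−p*)·89.6200]/1.28 = 141.5032. B = V − Δ·S = -31.1460.
Self-financing check: at every node Δ·S+B equals the discounted successor values.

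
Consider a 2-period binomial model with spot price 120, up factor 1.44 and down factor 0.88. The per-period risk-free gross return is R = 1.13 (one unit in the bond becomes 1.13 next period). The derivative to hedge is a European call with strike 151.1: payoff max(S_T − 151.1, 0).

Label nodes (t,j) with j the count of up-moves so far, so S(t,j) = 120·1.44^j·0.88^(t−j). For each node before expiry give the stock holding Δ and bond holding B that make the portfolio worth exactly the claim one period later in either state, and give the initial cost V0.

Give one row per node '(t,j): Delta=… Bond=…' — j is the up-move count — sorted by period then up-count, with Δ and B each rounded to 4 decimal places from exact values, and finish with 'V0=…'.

(0,0): Delta=0.5759 Bond=-53.4842
(1,0): Delta=0.0163 Bond=-1.3406
(1,1): Delta=1.0000 Bond=-133.7168
V0=15.6271

No-arbitrage ⇒ martingale measure with p* = (R−d)/(u−d) = 0.4464.
At expiry t=2: V(2,0)=0.0000, V(2,1)=0.9640, V(2,2)=97.7320
(1,0): S=105.6000. Δ = (V_up−V_dn)/(S_up−S_dn) = (0.9640−0.0000)/(152.0640−92.9280) = 0.0163. V = [p*·0.9640 + (1−p*)·0.0000]/1.13 = 0.3808. B = V − Δ·S = -1.3406.
(1,1): S=172.8000. Δ = (V_up−V_dn)/(S_up−S_dn) = (97.7320−0.9640)/(248.8320−152.0640) = 1.0000. V = [p*·97.7320 + (1−p*)·0.9640]/1.13 = 39.0832. B = V − Δ·S = -133.7168.
(0,0): S=120.0000. Δ = (V_up−V_dn)/(S_up−S_dn) = (39.0832−0.3808)/(172.8000−105.6000) = 0.5759. V = [p*·39.0832 + (1−p*)·0.3808]/1.13 = 15.6271. B = V − Δ·S = -53.4842.
Root portfolio cost Δ·120+B reproduces V0=15.6271.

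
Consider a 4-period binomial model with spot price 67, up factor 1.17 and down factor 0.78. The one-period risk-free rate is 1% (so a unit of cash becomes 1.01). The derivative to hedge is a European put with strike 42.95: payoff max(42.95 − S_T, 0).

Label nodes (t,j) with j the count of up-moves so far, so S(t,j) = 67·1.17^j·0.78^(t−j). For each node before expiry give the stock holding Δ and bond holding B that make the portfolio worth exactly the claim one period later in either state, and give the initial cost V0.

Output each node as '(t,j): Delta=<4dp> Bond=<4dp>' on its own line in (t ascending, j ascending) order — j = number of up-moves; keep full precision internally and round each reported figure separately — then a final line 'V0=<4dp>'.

(0,0): Delta=-0.0954 Bond=7.7861
(1,0): Delta=-0.2342 Bond=15.1178
(1,1): Delta=-0.0310 Bond=2.8179
(2,0): Delta=-0.5280 Bond=27.2457
(2,1): Delta=-0.0979 Bond=6.9373
(2,2): Delta=0.0000 Bond=0.0000
(3,0): Delta=-1.0000 Bond=42.5248
(3,1): Delta=-0.3091 Bond=17.0788
(3,2): Delta=0.0000 Bond=0.0000
(3,3): Delta=0.0000 Bond=0.0000
V0=1.3941

Under the risk-neutral measure, an up-move has probability p* = (R−d)/(u−d) = 0.5897 and values discount at R = 1.01.
At expiry t=4: V(4,0)=18.1499, V(4,1)=5.7499, V(4,2)=0.0000, V(4,3)=0.0000, V(4,4)=0.0000
  t=3,j=0: stock 31.7950 → up 37.2001 (V=5.7499), down 24.8001 (V=18.1499). Price 10.7298; hedge Δ=-1.0000, bond B=42.5248.
  t=3,j=1: stock 47.6925 → up 55.8002 (V=0.0000), down 37.2001 (V=5.7499). Price 2.3356; hedge Δ=-0.3091, bond B=17.0788.
  t=3,j=2: stock 71.5387 → up 83.7003 (V=0.0000), down 55.8002 (V=0.0000). Price 0.0000; hedge Δ=0.0000, bond B=0.0000.
  t=3,j=3: stock 107.3081 → up 125.5504 (V=0.0000), down 83.7003 (V=0.0000). Price 0.0000; hedge Δ=0.0000, bond B=0.0000.
  t=2,j=0: stock 40.7628 → up 47.6925 (V=2.3356), down 31.7950 (V=10.7298). Price 5.7221; hedge Δ=-0.5280, bond B=27.2457.
  t=2,j=1: stock 61.1442 → up 71.5387 (V=0.0000), down 47.6925 (V=2.3356). Price 0.9487; hedge Δ=-0.0979, bond B=6.9373.
  t=2,j=2: stock 91.7163 → up 107.3081 (V=0.0000), down 71.5387 (V=0.0000). Price 0.0000; hedge Δ=0.0000, bond B=0.0000.
  t=1,j=0: stock 52.2600 → up 61.1442 (V=0.9487), down 40.7628 (V=5.7221). Price 2.8782; hedge Δ=-0.2342, bond B=15.1178.
  t=1,j=1: stock 78.3900 → up 91.7163 (V=0.0000), down 61.1442 (V=0.9487). Price 0.3854; hedge Δ=-0.0310, bond B=2.8179.
  t=0,j=0: stock 67.0000 → up 78.3900 (V=0.3854), down 52.2600 (V=2.8782). Price 1.3941; hedge Δ=-0.0954, bond B=7.7861.
Each (Δ,B) replicates both successor values, so the strategy is self-financing and V0 is arbitrage-free.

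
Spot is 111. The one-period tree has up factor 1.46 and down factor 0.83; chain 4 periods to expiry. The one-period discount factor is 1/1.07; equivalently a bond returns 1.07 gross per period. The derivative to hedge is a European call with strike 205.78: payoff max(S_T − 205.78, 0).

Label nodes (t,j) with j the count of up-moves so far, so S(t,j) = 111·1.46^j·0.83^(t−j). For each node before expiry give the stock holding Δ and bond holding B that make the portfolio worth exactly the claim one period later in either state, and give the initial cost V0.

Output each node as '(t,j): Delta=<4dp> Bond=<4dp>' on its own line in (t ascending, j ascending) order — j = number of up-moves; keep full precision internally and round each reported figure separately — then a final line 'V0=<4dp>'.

(0,0): Delta=0.3951 Bond=-30.6051
(1,0): Delta=0.1768 Bond=-12.6327
(1,1): Delta=0.5968 Bond=-65.4340
(2,0): Delta=0.0000 Bond=0.0000
(2,1): Delta=0.3401 Bond=-35.4821
(2,2): Delta=0.8340 Bond=-126.1294
(3,0): Delta=0.0000 Bond=0.0000
(3,1): Delta=0.0000 Bond=0.0000
(3,2): Delta=0.6542 Bond=-99.6604
(3,3): Delta=1.0000 Bond=-192.3178
V0=13.2507

The replicating-portfolio and risk-neutral prices coincide; use p* = (1.07−0.83)/(1.46−0.83) = 0.3810 for the latter.
At expiry t=4: V(4,0)=0.0000, V(4,1)=0.0000, V(4,2)=0.0000, V(4,3)=80.9411, V(4,4)=298.5728
Node (3,0) S=63.4684: V=(p*·0.0000+(1−p*)·0.0000)/1.07=0.0000; Δ=(0.0000−0.0000)/(92.6638−52.6787)=0.0000; B=V−Δ·S=0.0000
Node (3,1) S=111.6431: V=(p*·0.0000+(1−p*)·0.0000)/1.07=0.0000; Δ=(0.0000−0.0000)/(162.9990−92.6638)=0.0000; B=V−Δ·S=0.0000
Node (3,2) S=196.3843: V=(p*·80.9411+(1−p*)·0.0000)/1.07=28.8175; Δ=(80.9411−0.0000)/(286.7211−162.9990)=0.6542; B=V−Δ·S=-99.6604
Node (3,3) S=345.4471: V=(p*·298.5728+(1−p*)·80.9411)/1.07=153.1293; Δ=(298.5728−80.9411)/(504.3528−286.7211)=1.0000; B=V−Δ·S=-192.3178
Node (2,0) S=76.4679: V=(p*·0.0000+(1−p*)·0.0000)/1.07=0.0000; Δ=(0.0000−0.0000)/(111.6431−63.4684)=0.0000; B=V−Δ·S=0.0000
Node (2,1) S=134.5098: V=(p*·28.8175+(1−p*)·0.0000)/1.07=10.2599; Δ=(28.8175−0.0000)/(196.3843−111.6431)=0.3401; B=V−Δ·S=-35.4821
Node (2,2) S=236.6076: V=(p*·153.1293+(1−p*)·28.8175)/1.07=71.1910; Δ=(153.1293−28.8175)/(345.4471−196.3843)=0.8340; B=V−Δ·S=-126.1294
Node (1,0) S=92.1300: V=(p*·10.2599+(1−p*)·0.0000)/1.07=3.6528; Δ=(10.2599−0.0000)/(134.5098−76.4679)=0.1768; B=V−Δ·S=-12.6327
Node (1,1) S=162.0600: V=(p*·71.1910+(1−p*)·10.2599)/1.07=31.2820; Δ=(71.1910−10.2599)/(236.6076−134.5098)=0.5968; B=V−Δ·S=-65.4340
Node (0,0) S=111.0000: V=(p*·31.2820+(1−p*)·3.6528)/1.07=13.2507; Δ=(31.2820−3.6528)/(162.0600−92.1300)=0.3951; B=V−Δ·S=-30.6051
Each (Δ,B) replicates both successor values, so the strategy is self-financing and V0 is arbitrage-free.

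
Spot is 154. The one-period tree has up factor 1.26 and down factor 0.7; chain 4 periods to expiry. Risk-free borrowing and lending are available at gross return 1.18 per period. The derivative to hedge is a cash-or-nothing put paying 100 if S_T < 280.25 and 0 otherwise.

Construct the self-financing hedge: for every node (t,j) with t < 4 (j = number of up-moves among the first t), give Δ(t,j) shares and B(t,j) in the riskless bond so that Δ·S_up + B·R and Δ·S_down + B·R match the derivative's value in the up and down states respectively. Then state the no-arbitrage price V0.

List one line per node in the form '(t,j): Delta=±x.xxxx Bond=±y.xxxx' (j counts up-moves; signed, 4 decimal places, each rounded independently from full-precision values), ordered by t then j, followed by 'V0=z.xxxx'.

(0,0): Delta=-0.4444 Bond=92.1803
(1,0): Delta=0.0000 Bond=60.8631
(1,1): Delta=-0.4856 Bond=116.7578
(2,0): Delta=0.0000 Bond=71.8184
(2,1): Delta=0.0000 Bond=71.8184
(2,2): Delta=-0.5305 Bond=148.7668
(3,0): Delta=0.0000 Bond=84.7458
(3,1): Delta=0.0000 Bond=84.7458
(3,2): Delta=0.0000 Bond=84.7458
(3,3): Delta=-0.5797 Bond=190.6780
V0=23.7379

No-arbitrage ⇒ martingale measure with p* = (R−d)/(u−d) = 0.8571.
At expiry t=4: V(4,0)=100.0000, V(4,1)=100.0000, V(4,2)=100.0000, V(4,3)=100.0000, V(4,4)=0.0000
  t=3,j=0: stock 52.8220 → up 66.5557 (V=100.0000), down 36.9754 (V=100.0000). Price 84.7458; hedge Δ=0.0000, bond B=84.7458.
  t=3,j=1: stock 95.0796 → up 119.8003 (V=100.0000), down 66.5557 (V=100.0000). Price 84.7458; hedge Δ=0.0000, bond B=84.7458.
  t=3,j=2: stock 171.1433 → up 215.6405 (V=100.0000), down 119.8003 (V=100.0000). Price 84.7458; hedge Δ=0.0000, bond B=84.7458.
  t=3,j=3: stock 308.0579 → up 388.1530 (V=0.0000), down 215.6405 (V=100.0000). Price 12.1065; hedge Δ=-0.5797, bond B=190.6780.
  t=2,j=0: stock 75.4600 → up 95.0796 (V=84.7458), down 52.8220 (V=84.7458). Price 71.8184; hedge Δ=0.0000, bond B=71.8184.
  t=2,j=1: stock 135.8280 → up 171.1433 (V=84.7458), down 95.0796 (V=84.7458). Price 71.8184; hedge Δ=0.0000, bond B=71.8184.
  t=2,j=2: stock 244.4904 → up 308.0579 (V=12.1065), down 171.1433 (V=84.7458). Price 19.0539; hedge Δ=-0.5305, bond B=148.7668.
  t=1,j=0: stock 107.8000 → up 135.8280 (V=71.8184), down 75.4600 (V=71.8184). Price 60.8631; hedge Δ=0.0000, bond B=60.8631.
  t=1,j=1: stock 194.0400 → up 244.4904 (V=19.0539), down 135.8280 (V=71.8184). Price 22.5353; hedge Δ=-0.4856, bond B=116.7578.
  t=0,j=0: stock 154.0000 → up 194.0400 (V=22.5353), down 107.8000 (V=60.8631). Price 23.7379; hedge Δ=-0.4444, bond B=92.1803.
The time-0 hedge costs 23.7379, which is the no-arbitrage price.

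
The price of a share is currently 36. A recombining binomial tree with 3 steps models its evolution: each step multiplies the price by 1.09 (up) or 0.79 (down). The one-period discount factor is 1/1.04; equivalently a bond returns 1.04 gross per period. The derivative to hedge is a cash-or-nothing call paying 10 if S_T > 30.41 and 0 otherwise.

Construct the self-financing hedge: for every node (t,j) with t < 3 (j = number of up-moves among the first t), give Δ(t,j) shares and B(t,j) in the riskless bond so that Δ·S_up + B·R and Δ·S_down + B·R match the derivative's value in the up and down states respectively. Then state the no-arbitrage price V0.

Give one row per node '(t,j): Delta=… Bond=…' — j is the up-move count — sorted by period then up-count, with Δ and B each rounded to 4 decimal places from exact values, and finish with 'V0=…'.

Since d<R<u, set p* = (R−d)/(u−d) = 0.8333; price each node as the discounted p*-expectation of its children.
Terminal payoffs: V(3,0)=0.0000, V(3,1)=0.0000, V(3,2)=10.0000, V(3,3)=10.0000
Node (2,0) S=22.4676: V=(p*·0.0000+(1−p*)·0.0000)/1.04=0.0000; Δ=(0.0000−0.0000)/(24.4897−17.7494)=0.0000; B=V−Δ·S=0.0000
Node (2,1) S=30.9996: V=(p*·10.0000+(1−p*)·0.0000)/1.04=8.0128; Δ=(10.0000−0.0000)/(33.7896−24.4897)=1.0753; B=V−Δ·S=-25.3205
Node (2,2) S=42.7716: V=(p*·10.0000+(1−p*)·10.0000)/1.04=9.6154; Δ=(10.0000−10.0000)/(46.6210−33.7896)=0.0000; B=V−Δ·S=9.6154
Node (1,0) S=28.4400: V=(p*·8.0128+(1−p*)·0.0000)/1.04=6.4205; Δ=(8.0128−0.0000)/(30.9996−22.4676)=0.9391; B=V−Δ·S=-20.2889
Node (1,1) S=39.2400: V=(p*·9.6154+(1−p*)·8.0128)/1.04=8.9887; Δ=(9.6154−8.0128)/(42.7716−30.9996)=0.1361; B=V−Δ·S=3.6469
Node (0,0) S=36.0000: V=(p*·8.9887+(1−p*)·6.4205)/1.04=8.2314; Δ=(8.9887−6.4205)/(39.2400−28.4400)=0.2378; B=V−Δ·S=-0.3293
Root portfolio cost Δ·36+B reproduces V0=8.2314.

(0,0): Delta=0.2378 Bond=-0.3293
(1,0): Delta=0.9391 Bond=-20.2889
(1,1): Delta=0.1361 Bond=3.6469
(2,0): Delta=0.0000 Bond=0.0000
(2,1): Delta=1.0753 Bond=-25.3205
(2,2): Delta=0.0000 Bond=9.6154
V0=8.2314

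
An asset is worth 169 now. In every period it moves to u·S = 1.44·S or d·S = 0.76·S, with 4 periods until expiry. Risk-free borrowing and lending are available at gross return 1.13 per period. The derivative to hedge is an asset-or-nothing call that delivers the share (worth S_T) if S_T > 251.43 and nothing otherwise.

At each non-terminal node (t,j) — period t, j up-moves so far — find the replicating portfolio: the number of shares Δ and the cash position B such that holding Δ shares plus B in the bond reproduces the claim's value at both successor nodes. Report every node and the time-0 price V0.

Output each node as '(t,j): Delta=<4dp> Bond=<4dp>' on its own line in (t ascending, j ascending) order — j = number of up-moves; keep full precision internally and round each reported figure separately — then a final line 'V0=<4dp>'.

(0,0): Delta=1.2699 Bond=-106.4482
(1,0): Delta=1.0181 Bond=-87.9514
(1,1): Delta=1.3812 Bond=-147.3780
(2,0): Delta=0.0000 Bond=0.0000
(2,1): Delta=1.4684 Bond=-182.6537
(2,2): Delta=1.3427 Bond=-153.0341
(3,0): Delta=0.0000 Bond=0.0000
(3,1): Delta=0.0000 Bond=0.0000
(3,2): Delta=2.1176 Bond=-379.3272
(3,3): Delta=1.0000 Bond=0.0000
V0=108.1635

Under the risk-neutral measure, an up-move has probability p* = (R−d)/(u−d) = 0.5441 and values discount at R = 1.13.
Terminal values V(4,·): V(4,0)=0.0000, V(4,1)=0.0000, V(4,2)=0.0000, V(4,3)=383.5198, V(4,4)=726.6691
  t=3,j=0: stock 74.1869 → up 106.8292 (V=0.0000), down 56.3821 (V=0.0000). Price 0.0000; hedge Δ=0.0000, bond B=0.0000.
  t=3,j=1: stock 140.5647 → up 202.4132 (V=0.0000), down 106.8292 (V=0.0000). Price 0.0000; hedge Δ=0.0000, bond B=0.0000.
  t=3,j=2: stock 266.3332 → up 383.5198 (V=383.5198), down 202.4132 (V=0.0000). Price 184.6725; hedge Δ=2.1176, bond B=-379.3272.
  t=3,j=3: stock 504.6313 → up 726.6691 (V=726.6691), down 383.5198 (V=383.5198). Price 504.6313; hedge Δ=1.0000, bond B=0.0000.
  t=2,j=0: stock 97.6144 → up 140.5647 (V=0.0000), down 74.1869 (V=0.0000). Price 0.0000; hedge Δ=0.0000, bond B=0.0000.
  t=2,j=1: stock 184.9536 → up 266.3332 (V=184.6725), down 140.5647 (V=0.0000). Price 88.9235; hedge Δ=1.4684, bond B=-182.6537.
  t=2,j=2: stock 350.4384 → up 504.6313 (V=504.6313), down 266.3332 (V=184.6725). Price 317.4935; hedge Δ=1.3427, bond B=-153.0341.
  t=1,j=0: stock 128.4400 → up 184.9536 (V=88.9235), down 97.6144 (V=0.0000). Price 42.8184; hedge Δ=1.0181, bond B=-87.9514.
  t=1,j=1: stock 243.3600 → up 350.4384 (V=317.4935), down 184.9536 (V=88.9235). Price 188.7544; hedge Δ=1.3812, bond B=-147.3780.
  t=0,j=0: stock 169.0000 → up 243.3600 (V=188.7544), down 128.4400 (V=42.8184). Price 108.1635; hedge Δ=1.2699, bond B=-106.4482.
Root portfolio cost Δ·169+B reproduces V0=108.1635.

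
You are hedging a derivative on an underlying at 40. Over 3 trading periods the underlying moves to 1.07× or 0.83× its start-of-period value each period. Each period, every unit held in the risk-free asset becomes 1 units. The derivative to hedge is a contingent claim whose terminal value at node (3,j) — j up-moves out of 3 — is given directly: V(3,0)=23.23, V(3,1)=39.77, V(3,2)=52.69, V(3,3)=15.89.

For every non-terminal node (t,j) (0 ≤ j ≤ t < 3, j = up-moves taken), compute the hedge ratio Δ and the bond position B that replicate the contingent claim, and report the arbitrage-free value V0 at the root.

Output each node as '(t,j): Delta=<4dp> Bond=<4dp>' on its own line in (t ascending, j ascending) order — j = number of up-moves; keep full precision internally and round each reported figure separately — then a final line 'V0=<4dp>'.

(0,0): Delta=-1.2207 Bond=85.3714
(1,0): Delta=1.7540 Bond=-13.3873
(1,1): Delta=-2.1708 Bond=126.0367
(2,0): Delta=2.5010 Bond=-33.9708
(2,1): Delta=1.5154 Bond=-4.9117
(2,2): Delta=-3.3482 Bond=179.9567
V0=36.5449

No-arbitrage ⇒ martingale measure with p* = (R−d)/(u−d) = 0.7083.
Terminal values V(3,·): V(3,0)=23.2300, V(3,1)=39.7700, V(3,2)=52.6900, V(3,3)=15.8900
(2,0): S=27.5560. Δ = (V_up−V_dn)/(S_up−S_dn) = (39.7700−23.2300)/(29.4849−22.8715) = 2.5010. V = [p*·39.7700 + (1−p*)·23.2300]/1 = 34.9458. B = V − Δ·S = -33.9708.
(2,1): S=35.5240. Δ = (V_up−V_dn)/(S_up−S_dn) = (52.6900−39.7700)/(38.0107−29.4849) = 1.5154. V = [p*·52.6900 + (1−p*)·39.7700]/1 = 48.9217. B = V − Δ·S = -4.9117.
(2,2): S=45.7960. Δ = (V_up−V_dn)/(S_up−S_dn) = (15.8900−52.6900)/(49.0017−38.0107) = -3.3482. V = [p*·15.8900 + (1−p*)·52.6900]/1 = 26.6233. B = V − Δ·S = 179.9567.
(1,0): S=33.2000. Δ = (V_up−V_dn)/(S_up−S_dn) = (48.9217−34.9458)/(35.5240−27.5560) = 1.7540. V = [p*·48.9217 + (1−p*)·34.9458]/1 = 44.8454. B = V − Δ·S = -13.3873.
(1,1): S=42.8000. Δ = (V_up−V_dn)/(S_up−S_dn) = (26.6233−48.9217)/(45.7960−35.5240) = -2.1708. V = [p*·26.6233 + (1−p*)·48.9217]/1 = 33.1270. B = V − Δ·S = 126.0367.
(0,0): S=40.0000. Δ = (V_up−V_dn)/(S_up−S_dn) = (33.1270−44.8454)/(42.8000−33.2000) = -1.2207. V = [p*·33.1270 + (1−p*)·44.8454]/1 = 36.5449. B = V − Δ·S = 85.3714.
The time-0 hedge costs 36.5449, which is the no-arbitrage price.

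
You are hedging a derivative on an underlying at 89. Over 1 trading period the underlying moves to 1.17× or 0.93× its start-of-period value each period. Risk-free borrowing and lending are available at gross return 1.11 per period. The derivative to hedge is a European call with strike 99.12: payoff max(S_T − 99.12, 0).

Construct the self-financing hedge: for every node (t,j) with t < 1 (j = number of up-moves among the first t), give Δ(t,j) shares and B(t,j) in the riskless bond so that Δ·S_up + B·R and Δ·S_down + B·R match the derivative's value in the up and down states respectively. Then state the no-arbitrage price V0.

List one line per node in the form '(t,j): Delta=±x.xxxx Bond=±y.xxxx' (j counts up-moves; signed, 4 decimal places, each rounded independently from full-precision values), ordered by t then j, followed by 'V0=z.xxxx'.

Risk-neutral probability p* = (R−d)/(u−d) = (1.11−0.93)/(1.17−0.93) = 0.7500.
Payoff layer (t=1): V(1,0)=0.0000, V(1,1)=5.0100
(0,0): S=89.0000. Δ = (V_up−V_dn)/(S_up−S_dn) = (5.0100−0.0000)/(104.1300−82.7700) = 0.2346. V = [p*·5.0100 + (1−p*)·0.0000]/1.11 = 3.3851. B = V − Δ·S = -17.4899.
Each (Δ,B) replicates both successor values, so the strategy is self-financing and V0 is arbitrage-free.

(0,0): Delta=0.2346 Bond=-17.4899
V0=3.3851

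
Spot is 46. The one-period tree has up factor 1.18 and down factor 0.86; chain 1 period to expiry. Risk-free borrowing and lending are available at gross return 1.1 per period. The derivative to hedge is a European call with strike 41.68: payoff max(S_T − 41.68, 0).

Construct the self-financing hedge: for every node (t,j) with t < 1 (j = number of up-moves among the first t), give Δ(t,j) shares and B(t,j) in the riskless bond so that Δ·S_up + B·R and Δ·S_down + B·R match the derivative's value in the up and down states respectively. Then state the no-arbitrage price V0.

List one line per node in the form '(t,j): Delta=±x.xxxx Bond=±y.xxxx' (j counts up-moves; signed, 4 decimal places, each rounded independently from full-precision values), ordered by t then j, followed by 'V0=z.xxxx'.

(0,0): Delta=0.8560 Bond=-30.7841
V0=8.5909

No-arbitrage ⇒ martingale measure with p* = (R−d)/(u−d) = 0.7500.
Payoff layer (t=1): V(1,0)=0.0000, V(1,1)=12.6000
  t=0,j=0: stock 46.0000 → up 54.2800 (V=12.6000), down 39.5600 (V=0.0000). Price 8.5909; hedge Δ=0.8560, bond B=-30.7841.
Check: Δ(0,0)·S0 + B(0,0) = 8.5909 = V0.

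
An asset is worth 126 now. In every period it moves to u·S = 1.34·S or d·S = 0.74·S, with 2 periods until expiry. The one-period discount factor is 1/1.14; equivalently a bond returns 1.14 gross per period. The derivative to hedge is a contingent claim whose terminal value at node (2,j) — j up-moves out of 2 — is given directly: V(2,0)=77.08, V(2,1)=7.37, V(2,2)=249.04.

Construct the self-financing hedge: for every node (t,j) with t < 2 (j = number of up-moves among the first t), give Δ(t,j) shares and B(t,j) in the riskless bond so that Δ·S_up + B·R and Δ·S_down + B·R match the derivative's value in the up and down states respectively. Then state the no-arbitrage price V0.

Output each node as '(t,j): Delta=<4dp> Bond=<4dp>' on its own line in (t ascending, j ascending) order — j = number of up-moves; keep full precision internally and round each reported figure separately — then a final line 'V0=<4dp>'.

(0,0): Delta=1.5998 Bond=-107.2955
(1,0): Delta=-1.2461 Bond=143.0313
(1,1): Delta=2.3856 Bond=-254.9909
V0=94.2786

Since d<R<u, set p* = (R−d)/(u−d) = 0.6667; price each node as the discounted p*-expectation of its children.
Terminal payoffs: V(2,0)=77.0800, V(2,1)=7.3700, V(2,2)=249.0400
Node (1,0) S=93.2400: V=(p*·7.3700+(1−p*)·77.0800)/1.14=26.8480; Δ=(7.3700−77.0800)/(124.9416−68.9976)=-1.2461; B=V−Δ·S=143.0313
Node (1,1) S=168.8400: V=(p*·249.0400+(1−p*)·7.3700)/1.14=147.7924; Δ=(249.0400−7.3700)/(226.2456−124.9416)=2.3856; B=V−Δ·S=-254.9909
Node (0,0) S=126.0000: V=(p*·147.7924+(1−p*)·26.8480)/1.14=94.2786; Δ=(147.7924−26.8480)/(168.8400−93.2400)=1.5998; B=V−Δ·S=-107.2955
Self-financing check: at every node Δ·S+B equals the discounted successor values.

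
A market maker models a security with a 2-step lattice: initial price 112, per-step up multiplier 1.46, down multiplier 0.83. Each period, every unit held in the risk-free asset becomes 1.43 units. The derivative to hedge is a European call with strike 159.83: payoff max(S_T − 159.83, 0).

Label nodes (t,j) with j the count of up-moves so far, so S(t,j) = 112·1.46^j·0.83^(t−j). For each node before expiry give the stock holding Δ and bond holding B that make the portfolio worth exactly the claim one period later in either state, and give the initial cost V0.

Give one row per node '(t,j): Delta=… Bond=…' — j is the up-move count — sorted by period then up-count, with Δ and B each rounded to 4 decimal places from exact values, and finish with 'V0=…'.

(0,0): Delta=0.7448 Bond=-48.4177
(1,0): Delta=0.0000 Bond=0.0000
(1,1): Delta=0.7660 Bond=-72.6991
V0=35.0007

Since d<R<u, set p* = (R−d)/(u−d) = 0.9524; price each node as the discounted p*-expectation of its children.
Payoff layer (t=2): V(2,0)=0.0000, V(2,1)=0.0000, V(2,2)=78.9092
(1,0): S=92.9600. Δ = (V_up−V_dn)/(S_up−S_dn) = (0.0000−0.0000)/(135.7216−77.1568) = 0.0000. V = [p*·0.0000 + (1−p*)·0.0000]/1.43 = 0.0000. B = V − Δ·S = 0.0000.
(1,1): S=163.5200. Δ = (V_up−V_dn)/(S_up−S_dn) = (78.9092−0.0000)/(238.7392−135.7216) = 0.7660. V = [p*·78.9092 + (1−p*)·0.0000]/1.43 = 52.5536. B = V − Δ·S = -72.6991.
(0,0): S=112.0000. Δ = (V_up−V_dn)/(S_up−S_dn) = (52.5536−0.0000)/(163.5200−92.9600) = 0.7448. V = [p*·52.5536 + (1−p*)·0.0000]/1.43 = 35.0007. B = V − Δ·S = -48.4177.
The time-0 hedge costs 35.0007, which is the no-arbitrage price.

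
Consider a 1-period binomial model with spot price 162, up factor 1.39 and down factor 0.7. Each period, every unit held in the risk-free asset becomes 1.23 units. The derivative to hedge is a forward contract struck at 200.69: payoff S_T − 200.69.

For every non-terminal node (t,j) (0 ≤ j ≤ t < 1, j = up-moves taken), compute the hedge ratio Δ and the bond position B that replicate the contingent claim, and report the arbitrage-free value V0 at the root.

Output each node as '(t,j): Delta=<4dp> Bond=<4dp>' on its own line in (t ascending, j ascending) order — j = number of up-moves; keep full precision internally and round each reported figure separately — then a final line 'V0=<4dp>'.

(0,0): Delta=1.0000 Bond=-163.1626
V0=-1.1626

No-arbitrage ⇒ martingale measure with p* = (R−d)/(u−d) = 0.7681.
Payoff layer (t=1): V(1,0)=-87.2900, V(1,1)=24.4900
Node (0,0) S=162.0000: V=(p*·24.4900+(1−p*)·-87.2900)/1.23=-1.1626; Δ=(24.4900−-87.2900)/(225.1800−113.4000)=1.0000; B=V−Δ·S=-163.1626
The time-0 hedge costs -1.1626, which is the no-arbitrage price.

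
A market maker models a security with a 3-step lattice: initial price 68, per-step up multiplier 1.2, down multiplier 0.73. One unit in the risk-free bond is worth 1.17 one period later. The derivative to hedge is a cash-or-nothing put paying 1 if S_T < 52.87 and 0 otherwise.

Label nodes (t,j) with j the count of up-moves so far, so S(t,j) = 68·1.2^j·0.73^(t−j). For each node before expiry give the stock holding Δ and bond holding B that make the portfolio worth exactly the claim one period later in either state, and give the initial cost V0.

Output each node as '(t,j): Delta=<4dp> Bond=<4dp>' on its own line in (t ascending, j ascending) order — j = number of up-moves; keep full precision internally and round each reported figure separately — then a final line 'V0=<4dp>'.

(0,0): Delta=-0.0027 Bond=0.1931
(1,0): Delta=-0.0343 Bond=1.7927
(1,1): Delta=-0.0014 Bond=0.1191
(2,0): Delta=0.0000 Bond=0.8547
(2,1): Delta=-0.0357 Bond=2.1822
(2,2): Delta=0.0000 Bond=0.0000
V0=0.0073

Since d<R<u, set p* = (R−d)/(u−d) = 0.9362; price each node as the discounted p*-expectation of its children.
Terminal payoffs: V(3,0)=1.0000, V(3,1)=1.0000, V(3,2)=0.0000, V(3,3)=0.0000
  t=2,j=0: stock 36.2372 → up 43.4846 (V=1.0000), down 26.4532 (V=1.0000). Price 0.8547; hedge Δ=0.0000, bond B=0.8547.
  t=2,j=1: stock 59.5680 → up 71.4816 (V=0.0000), down 43.4846 (V=1.0000). Price 0.0546; hedge Δ=-0.0357, bond B=2.1822.
  t=2,j=2: stock 97.9200 → up 117.5040 (V=0.0000), down 71.4816 (V=0.0000). Price 0.0000; hedge Δ=0.0000, bond B=0.0000.
  t=1,j=0: stock 49.6400 → up 59.5680 (V=0.0546), down 36.2372 (V=0.8547). Price 0.0903; hedge Δ=-0.0343, bond B=1.7927.
  t=1,j=1: stock 81.6000 → up 97.9200 (V=0.0000), down 59.5680 (V=0.0546). Price 0.0030; hedge Δ=-0.0014, bond B=0.1191.
  t=0,j=0: stock 68.0000 → up 81.6000 (V=0.0030), down 49.6400 (V=0.0903). Price 0.0073; hedge Δ=-0.0027, bond B=0.1931.
Self-financing check: at every node Δ·S+B equals the discounted successor values.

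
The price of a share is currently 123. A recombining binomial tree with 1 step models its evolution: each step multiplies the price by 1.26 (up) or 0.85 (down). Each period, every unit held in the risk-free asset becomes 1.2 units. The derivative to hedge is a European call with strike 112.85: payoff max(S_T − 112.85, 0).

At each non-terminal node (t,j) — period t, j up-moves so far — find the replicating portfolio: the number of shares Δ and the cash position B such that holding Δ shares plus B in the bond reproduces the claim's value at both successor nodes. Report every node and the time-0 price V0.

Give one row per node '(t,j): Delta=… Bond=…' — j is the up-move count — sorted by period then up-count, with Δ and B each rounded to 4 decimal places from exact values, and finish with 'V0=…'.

Risk-neutral probability p* = (R−d)/(u−d) = (1.2−0.85)/(1.26−0.85) = 0.8537.
At expiry t=1: V(1,0)=0.0000, V(1,1)=42.1300
  t=0,j=0: stock 123.0000 → up 154.9800 (V=42.1300), down 104.5500 (V=0.0000). Price 29.9705; hedge Δ=0.8354, bond B=-72.7856.
Check: Δ(0,0)·S0 + B(0,0) = 29.9705 = V0.

(0,0): Delta=0.8354 Bond=-72.7856
V0=29.9705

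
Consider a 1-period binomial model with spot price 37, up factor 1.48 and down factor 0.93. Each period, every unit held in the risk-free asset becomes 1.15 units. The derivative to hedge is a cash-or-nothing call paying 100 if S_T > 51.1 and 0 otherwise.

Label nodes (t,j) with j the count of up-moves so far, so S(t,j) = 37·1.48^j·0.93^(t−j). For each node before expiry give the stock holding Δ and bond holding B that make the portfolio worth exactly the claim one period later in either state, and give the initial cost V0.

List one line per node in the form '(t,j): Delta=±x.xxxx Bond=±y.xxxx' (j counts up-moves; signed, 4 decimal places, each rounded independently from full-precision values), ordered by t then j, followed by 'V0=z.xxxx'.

(0,0): Delta=4.9140 Bond=-147.0356
V0=34.7826

No-arbitrage ⇒ martingale measure with p* = (R−d)/(u−d) = 0.4000.
At expiry t=1: V(1,0)=0.0000, V(1,1)=100.0000
(0,0): S=37.0000. Δ = (V_up−V_dn)/(S_up−S_dn) = (100.0000−0.0000)/(54.7600−34.4100) = 4.9140. V = [p*·100.0000 + (1−p*)·0.0000]/1.15 = 34.7826. B = V − Δ·S = -147.0356.
Check: Δ(0,0)·S0 + B(0,0) = 34.7826 = V0.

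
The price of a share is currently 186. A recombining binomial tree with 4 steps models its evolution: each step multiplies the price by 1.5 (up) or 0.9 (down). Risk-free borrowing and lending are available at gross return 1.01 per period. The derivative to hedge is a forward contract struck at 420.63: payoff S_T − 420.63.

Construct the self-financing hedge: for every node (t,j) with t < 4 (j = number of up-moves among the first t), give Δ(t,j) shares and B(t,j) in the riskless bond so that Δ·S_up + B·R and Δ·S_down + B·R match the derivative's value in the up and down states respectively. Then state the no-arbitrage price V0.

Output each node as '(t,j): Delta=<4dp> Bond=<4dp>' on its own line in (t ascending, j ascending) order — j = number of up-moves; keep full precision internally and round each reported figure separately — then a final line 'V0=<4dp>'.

Since d<R<u, set p* = (R−d)/(u−d) = 0.1833; price each node as the discounted p*-expectation of its children.
Terminal values V(4,·): V(4,0)=-298.5954, V(4,1)=-217.2390, V(4,2)=-81.6450, V(4,3)=144.3450, V(4,4)=520.9950
Node (3,0) S=135.5940: V=(p*·-217.2390+(1−p*)·-298.5954)/1.01=-280.8713; Δ=(-217.2390−-298.5954)/(203.3910−122.0346)=1.0000; B=V−Δ·S=-416.4653
Node (3,1) S=225.9900: V=(p*·-81.6450+(1−p*)·-217.2390)/1.01=-190.4753; Δ=(-81.6450−-217.2390)/(338.9850−203.3910)=1.0000; B=V−Δ·S=-416.4653
Node (3,2) S=376.6500: V=(p*·144.3450+(1−p*)·-81.6450)/1.01=-39.8153; Δ=(144.3450−-81.6450)/(564.9750−338.9850)=1.0000; B=V−Δ·S=-416.4653
Node (3,3) S=627.7500: V=(p*·520.9950+(1−p*)·144.3450)/1.01=211.2847; Δ=(520.9950−144.3450)/(941.6250−564.9750)=1.0000; B=V−Δ·S=-416.4653
Node (2,0) S=150.6600: V=(p*·-190.4753+(1−p*)·-280.8713)/1.01=-261.6819; Δ=(-190.4753−-280.8713)/(225.9900−135.5940)=1.0000; B=V−Δ·S=-412.3419
Node (2,1) S=251.1000: V=(p*·-39.8153+(1−p*)·-190.4753)/1.01=-161.2419; Δ=(-39.8153−-190.4753)/(376.6500−225.9900)=1.0000; B=V−Δ·S=-412.3419
Node (2,2) S=418.5000: V=(p*·211.2847+(1−p*)·-39.8153)/1.01=6.1581; Δ=(211.2847−-39.8153)/(627.7500−376.6500)=1.0000; B=V−Δ·S=-412.3419
Node (1,0) S=167.4000: V=(p*·-161.2419+(1−p*)·-261.6819)/1.01=-240.8593; Δ=(-161.2419−-261.6819)/(251.1000−150.6600)=1.0000; B=V−Δ·S=-408.2593
Node (1,1) S=279.0000: V=(p*·6.1581+(1−p*)·-161.2419)/1.01=-129.2593; Δ=(6.1581−-161.2419)/(418.5000−251.1000)=1.0000; B=V−Δ·S=-408.2593
Node (0,0) S=186.0000: V=(p*·-129.2593+(1−p*)·-240.8593)/1.01=-218.2172; Δ=(-129.2593−-240.8593)/(279.0000−167.4000)=1.0000; B=V−Δ·S=-404.2172
Self-financing check: at every node Δ·S+B equals the discounted successor values.

(0,0): Delta=1.0000 Bond=-404.2172
(1,0): Delta=1.0000 Bond=-408.2593
(1,1): Delta=1.0000 Bond=-408.2593
(2,0): Delta=1.0000 Bond=-412.3419
(2,1): Delta=1.0000 Bond=-412.3419
(2,2): Delta=1.0000 Bond=-412.3419
(3,0): Delta=1.0000 Bond=-416.4653
(3,1): Delta=1.0000 Bond=-416.4653
(3,2): Delta=1.0000 Bond=-416.4653
(3,3): Delta=1.0000 Bond=-416.4653
V0=-218.2172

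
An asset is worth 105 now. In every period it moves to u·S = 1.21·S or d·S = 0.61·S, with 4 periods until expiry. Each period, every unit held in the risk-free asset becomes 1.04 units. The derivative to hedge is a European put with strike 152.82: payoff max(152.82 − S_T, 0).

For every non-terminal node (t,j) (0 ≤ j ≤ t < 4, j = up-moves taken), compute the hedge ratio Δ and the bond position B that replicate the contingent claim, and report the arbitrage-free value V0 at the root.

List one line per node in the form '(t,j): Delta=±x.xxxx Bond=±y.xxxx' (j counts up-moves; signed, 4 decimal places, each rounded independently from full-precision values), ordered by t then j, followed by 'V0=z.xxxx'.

No-arbitrage ⇒ martingale measure with p* = (R−d)/(u−d) = 0.7167.
Terminal values V(4,·): V(4,0)=138.2819, V(4,1)=123.9821, V(4,2)=95.6169, V(4,3)=39.3515, V(4,4)=0.0000
Node (3,0) S=23.8330: V=(p*·123.9821+(1−p*)·138.2819)/1.04=123.1093; Δ=(123.9821−138.2819)/(28.8379−14.5381)=-1.0000; B=V−Δ·S=146.9423
Node (3,1) S=47.2753: V=(p*·95.6169+(1−p*)·123.9821)/1.04=99.6670; Δ=(95.6169−123.9821)/(57.2031−28.8379)=-1.0000; B=V−Δ·S=146.9423
Node (3,2) S=93.7756: V=(p*·39.3515+(1−p*)·95.6169)/1.04=53.1667; Δ=(39.3515−95.6169)/(113.4685−57.2031)=-1.0000; B=V−Δ·S=146.9423
Node (3,3) S=186.0139: V=(p*·0.0000+(1−p*)·39.3515)/1.04=10.7208; Δ=(0.0000−39.3515)/(225.0768−113.4685)=-0.3526; B=V−Δ·S=76.3066
Node (2,0) S=39.0705: V=(p*·99.6670+(1−p*)·123.1093)/1.04=102.2202; Δ=(99.6670−123.1093)/(47.2753−23.8330)=-1.0000; B=V−Δ·S=141.2907
Node (2,1) S=77.5005: V=(p*·53.1667+(1−p*)·99.6670)/1.04=63.7902; Δ=(53.1667−99.6670)/(93.7756−47.2753)=-1.0000; B=V−Δ·S=141.2907
Node (2,2) S=153.7305: V=(p*·10.7208+(1−p*)·53.1667)/1.04=21.8722; Δ=(10.7208−53.1667)/(186.0139−93.7756)=-0.4602; B=V−Δ·S=92.6155
Node (1,0) S=64.0500: V=(p*·63.7902+(1−p*)·102.2202)/1.04=71.8064; Δ=(63.7902−102.2202)/(77.5005−39.0705)=-1.0000; B=V−Δ·S=135.8564
Node (1,1) S=127.0500: V=(p*·21.8722+(1−p*)·63.7902)/1.04=32.4509; Δ=(21.8722−63.7902)/(153.7305−77.5005)=-0.5499; B=V−Δ·S=102.3142
Node (0,0) S=105.0000: V=(p*·32.4509+(1−p*)·71.8064)/1.04=41.9247; Δ=(32.4509−71.8064)/(127.0500−64.0500)=-0.6247; B=V−Δ·S=107.5171
Root portfolio cost Δ·105+B reproduces V0=41.9247.

(0,0): Delta=-0.6247 Bond=107.5171
(1,0): Delta=-1.0000 Bond=135.8564
(1,1): Delta=-0.5499 Bond=102.3142
(2,0): Delta=-1.0000 Bond=141.2907
(2,1): Delta=-1.0000 Bond=141.2907
(2,2): Delta=-0.4602 Bond=92.6155
(3,0): Delta=-1.0000 Bond=146.9423
(3,1): Delta=-1.0000 Bond=146.9423
(3,2): Delta=-1.0000 Bond=146.9423
(3,3): Delta=-0.3526 Bond=76.3066
V0=41.9247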